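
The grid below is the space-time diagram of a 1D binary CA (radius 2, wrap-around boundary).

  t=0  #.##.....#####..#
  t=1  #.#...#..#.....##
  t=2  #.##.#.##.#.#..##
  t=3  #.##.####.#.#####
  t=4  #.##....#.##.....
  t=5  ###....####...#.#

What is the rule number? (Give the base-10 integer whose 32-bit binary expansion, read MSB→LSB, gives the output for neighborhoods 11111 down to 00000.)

545024997

  [31] ##### => .  t=0,i=11
  [30] ####. => .  t=0,i=12
  [29] ###.# => #  t=1,i=0
  [28] ###.. => .  t=0,i=13
  [27] ##.## => .  t=0,i=1
  [26] ##.#. => .  t=1,i=1
  [25] ##..# => .  t=0,i=14
  [24] ##... => .  t=0,i=4
  [23] #.### => .  t=3,i=5
  [22] #.##. => #  t=0,i=2
  [21] #.#.# => #  t=2,i=5
  [20] #.#.. => #  t=1,i=2
  [19] #..## => #  t=0,i=15
  [18] #..#. => #  t=1,i=8
  [17] #...# => .  t=1,i=4
  [16] #.... => .  t=0,i=5
  [15] .#### => .  t=0,i=10
  [14] .###. => #  t=1,i=16
  [13] .##.# => #  t=0,i=0
  [12] .##.. => .  t=0,i=3
  [11] .#.## => #  t=2,i=6
  [10] .#.#. => .  t=2,i=11
  [9] .#..# => #  t=1,i=7
  [8] .#... => #  t=1,i=3
  [7] ..### => #  t=0,i=9
  [6] ..##. => #  t=0,i=16
  [5] ..#.# => #  t=4,i=0
  [4] ..#.. => .  t=1,i=6
  [3] ...## => .  t=0,i=8
  [2] ...#. => #  t=1,i=5
  [1] ....# => .  t=0,i=7
  [0] ..... => #  t=0,i=6
  bits 00100000011111000110101111100101 = 545024997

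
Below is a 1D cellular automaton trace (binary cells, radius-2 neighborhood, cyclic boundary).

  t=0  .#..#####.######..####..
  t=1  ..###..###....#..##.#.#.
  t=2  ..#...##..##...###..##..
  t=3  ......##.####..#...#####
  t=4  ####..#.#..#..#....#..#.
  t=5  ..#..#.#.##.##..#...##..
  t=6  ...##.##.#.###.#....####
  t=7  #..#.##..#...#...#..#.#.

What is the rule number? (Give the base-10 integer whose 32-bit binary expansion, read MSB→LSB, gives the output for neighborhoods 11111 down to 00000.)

  nb #####: next=.  (t=0,i=6, bit31=0)
  nb ####.: next=#  (t=0,i=7, bit30=1)
  nb ###.#: next=#  (t=0,i=8, bit29=1)
  nb ###..: next=.  (t=0,i=15, bit28=0)
  nb ##.##: next=#  (t=0,i=9, bit27=1)
  nb ##.#.: next=.  (t=1,i=19, bit26=0)
  nb ##..#: next=.  (t=0,i=16, bit25=0)
  nb ##...: next=#  (t=0,i=22, bit24=1)
  nb #.###: next=.  (t=0,i=10, bit23=0)
  nb #.##.: next=#  (t=5,i=9, bit22=1)
  nb #.#.#: next=#  (t=1,i=20, bit21=1)
  nb #.#..: next=.  (t=1,i=22, bit20=0)
  nb #..##: next=#  (t=0,i=3, bit19=1)
  nb #..#.: next=#  (t=3,i=14, bit18=1)
  nb #...#: next=.  (t=0,i=23, bit17=0)
  nb #....: next=#  (t=1,i=11, bit16=1)
  nb .####: next=.  (t=0,i=5, bit15=0)
  nb .###.: next=.  (t=1,i=3, bit14=0)
  nb .##.#: next=.  (t=1,i=18, bit13=0)
  nb .##..: next=#  (t=2,i=7, bit12=1)
  nb .#.##: next=.  (t=4,i=23, bit11=0)
  nb .#.#.: next=#  (t=1,i=21, bit10=1)
  nb .#..#: next=#  (t=0,i=2, bit9=1)
  nb .#...: next=.  (t=1,i=23, bit8=0)
  nb ..###: next=#  (t=0,i=4, bit7=1)
  nb ..##.: next=#  (t=1,i=17, bit6=1)
  nb ..#.#: next=.  (t=4,i=6, bit5=0)
  nb ..#..: next=.  (t=0,i=1, bit4=0)
  nb ...##: next=.  (t=1,i=1, bit3=0)
  nb ...#.: next=.  (t=0,i=0, bit2=0)
  nb ....#: next=.  (t=1,i=12, bit1=0)
  nb .....: next=#  (t=3,i=2, bit0=1)
  bits 01101001011011010001011011000001 = 1768756929

1768756929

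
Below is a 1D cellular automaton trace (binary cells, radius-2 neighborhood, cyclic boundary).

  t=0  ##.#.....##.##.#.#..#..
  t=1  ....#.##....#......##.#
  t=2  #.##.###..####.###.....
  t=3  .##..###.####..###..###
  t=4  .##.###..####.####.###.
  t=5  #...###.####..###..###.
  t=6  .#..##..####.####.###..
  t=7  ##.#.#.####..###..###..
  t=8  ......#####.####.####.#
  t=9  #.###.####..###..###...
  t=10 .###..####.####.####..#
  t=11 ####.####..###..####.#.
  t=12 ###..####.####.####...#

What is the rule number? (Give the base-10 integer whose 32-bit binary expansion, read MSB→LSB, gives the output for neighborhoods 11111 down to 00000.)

  ##### -> #   bit 31 = 1  t=8,i=8
  ####. -> #   bit 30 = 1  t=2,i=12
  ###.# -> .   bit 29 = 0  t=2,i=13
  ###.. -> #   bit 28 = 1  t=2,i=7
  ##.## -> .   bit 27 = 0  t=0,i=11
  ##.#. -> .   bit 26 = 0  t=0,i=2
  ##..# -> .   bit 25 = 0  t=2,i=8
  ##... -> .   bit 24 = 0  t=1,i=8
  #.### -> #   bit 23 = 1  t=2,i=5
  #.##. -> #   bit 22 = 1  t=0,i=12
  #.#.# -> .   bit 21 = 0  t=0,i=15
  #.#.. -> .   bit 20 = 0  t=0,i=3
  #..## -> #   bit 19 = 1  t=0,i=22
  #..#. -> #   bit 18 = 1  t=0,i=19
  #...# -> .   bit 17 = 0  t=5,i=2
  #.... -> .   bit 16 = 0  t=0,i=5
  .#### -> #   bit 15 = 1  t=2,i=11
  .###. -> #   bit 14 = 1  t=2,i=6
  .##.# -> .   bit 13 = 0  t=0,i=1
  .##.. -> #   bit 12 = 1  t=1,i=7
  .#.## -> #   bit 11 = 1  t=1,i=5
  .#.#. -> .   bit 10 = 0  t=0,i=16
  .#..# -> .   bit 9 = 0  t=0,i=18
  .#... -> #   bit 8 = 1  t=0,i=4
  ..### -> #   bit 7 = 1  t=2,i=10
  ..##. -> .   bit 6 = 0  t=0,i=0
  ..#.# -> .   bit 5 = 0  t=1,i=4
  ..#.. -> #   bit 4 = 1  t=0,i=20
  ...## -> .   bit 3 = 0  t=0,i=8
  ...#. -> #   bit 2 = 1  t=1,i=3
  ....# -> #   bit 1 = 1  t=0,i=7
  ..... -> #   bit 0 = 1  t=0,i=6
  bits 11010000110011001101100110010111 = 3503085975

3503085975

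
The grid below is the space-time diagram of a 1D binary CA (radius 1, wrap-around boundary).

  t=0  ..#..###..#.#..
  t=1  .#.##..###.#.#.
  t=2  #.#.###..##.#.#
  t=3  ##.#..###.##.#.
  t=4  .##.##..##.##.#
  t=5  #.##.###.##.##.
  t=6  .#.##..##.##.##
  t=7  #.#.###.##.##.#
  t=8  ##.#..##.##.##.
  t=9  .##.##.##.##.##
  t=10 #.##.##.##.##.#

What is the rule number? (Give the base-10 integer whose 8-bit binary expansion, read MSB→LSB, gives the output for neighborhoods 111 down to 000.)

114

  [7] ### => .  t=0,i=6
  [6] ##. => #  t=0,i=7
  [5] #.# => #  t=0,i=11
  [4] #.. => #  t=0,i=3
  [3] .## => .  t=0,i=5
  [2] .#. => .  t=0,i=2
  [1] ..# => #  t=0,i=1
  [0] ... => .  t=0,i=0
  bits 01110010 = 114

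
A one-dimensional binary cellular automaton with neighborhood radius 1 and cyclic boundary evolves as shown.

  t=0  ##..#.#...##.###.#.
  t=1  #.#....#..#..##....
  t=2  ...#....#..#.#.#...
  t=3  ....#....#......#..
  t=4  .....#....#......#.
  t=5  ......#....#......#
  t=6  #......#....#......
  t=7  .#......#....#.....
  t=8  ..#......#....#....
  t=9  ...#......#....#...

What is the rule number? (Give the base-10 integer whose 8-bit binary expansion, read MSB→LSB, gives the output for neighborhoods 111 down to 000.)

  ### -> #   bit 7 = 1  t=0,i=14
  ##. -> .   bit 6 = 0  t=0,i=1
  #.# -> .   bit 5 = 0  t=0,i=5
  #.. -> #   bit 4 = 1  t=0,i=2
  .## -> #   bit 3 = 1  t=0,i=0
  .#. -> .   bit 2 = 0  t=0,i=4
  ..# -> .   bit 1 = 0  t=0,i=3
  ... -> .   bit 0 = 0  t=0,i=8
  bits 10011000 = 152

152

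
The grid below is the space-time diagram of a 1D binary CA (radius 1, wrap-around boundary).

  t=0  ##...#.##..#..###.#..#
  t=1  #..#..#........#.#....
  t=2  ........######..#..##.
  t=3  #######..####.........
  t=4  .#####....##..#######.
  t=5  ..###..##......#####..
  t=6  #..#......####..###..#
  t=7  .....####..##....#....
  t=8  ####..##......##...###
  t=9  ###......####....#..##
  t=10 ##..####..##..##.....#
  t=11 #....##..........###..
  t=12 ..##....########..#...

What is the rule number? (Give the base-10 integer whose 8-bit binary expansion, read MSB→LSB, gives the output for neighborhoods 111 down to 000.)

  nb ###: next=#  (t=0,i=0, bit7=1)
  nb ##.: next=.  (t=0,i=1, bit6=0)
  nb #.#: next=#  (t=0,i=6, bit5=1)
  nb #..: next=.  (t=0,i=2, bit4=0)
  nb .##: next=.  (t=0,i=7, bit3=0)
  nb .#.: next=.  (t=0,i=5, bit2=0)
  nb ..#: next=.  (t=0,i=4, bit1=0)
  nb ...: next=#  (t=0,i=3, bit0=1)
  bits 10100001 = 161

161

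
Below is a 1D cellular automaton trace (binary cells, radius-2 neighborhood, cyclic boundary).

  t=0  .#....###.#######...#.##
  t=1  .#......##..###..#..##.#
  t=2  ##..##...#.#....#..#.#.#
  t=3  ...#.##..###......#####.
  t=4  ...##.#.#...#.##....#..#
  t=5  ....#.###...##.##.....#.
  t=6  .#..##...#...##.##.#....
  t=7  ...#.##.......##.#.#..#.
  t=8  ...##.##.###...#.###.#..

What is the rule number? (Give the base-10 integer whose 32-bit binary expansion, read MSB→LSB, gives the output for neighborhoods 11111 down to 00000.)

  nb #####: next=#  (t=0,i=12, bit31=1)
  nb ####.: next=.  (t=0,i=15, bit30=0)
  nb ###.#: next=#  (t=0,i=8, bit29=1)
  nb ###..: next=.  (t=0,i=16, bit28=0)
  nb ##.##: next=#  (t=0,i=9, bit27=1)
  nb ##.#.: next=.  (t=0,i=0, bit26=0)
  nb ##..#: next=.  (t=1,i=10, bit25=0)
  nb ##...: next=#  (t=0,i=17, bit24=1)
  nb #.###: next=.  (t=0,i=10, bit23=0)
  nb #.##.: next=.  (t=0,i=22, bit22=0)
  nb #.#.#: next=#  (t=1,i=23, bit21=1)
  nb #.#..: next=#  (t=0,i=1, bit20=1)
  nb #..##: next=#  (t=1,i=11, bit19=1)
  nb #..#.: next=#  (t=1,i=16, bit18=1)
  nb #...#: next=.  (t=0,i=18, bit17=0)
  nb #....: next=.  (t=0,i=3, bit16=0)
  nb .####: next=.  (t=0,i=11, bit15=0)
  nb .###.: next=.  (t=0,i=7, bit14=0)
  nb .##.#: next=#  (t=0,i=23, bit13=1)
  nb .##..: next=#  (t=1,i=9, bit12=1)
  nb .#.##: next=#  (t=0,i=21, bit11=1)
  nb .#.#.: next=#  (t=1,i=0, bit10=1)
  nb .#..#: next=.  (t=1,i=18, bit9=0)
  nb .#...: next=.  (t=0,i=2, bit8=0)
  nb ..###: next=.  (t=0,i=6, bit7=0)
  nb ..##.: next=.  (t=1,i=8, bit6=0)
  nb ..#.#: next=#  (t=0,i=20, bit5=1)
  nb ..#..: next=.  (t=1,i=17, bit4=0)
  nb ...##: next=.  (t=0,i=5, bit3=0)
  nb ...#.: next=.  (t=0,i=19, bit2=0)
  nb ....#: next=.  (t=0,i=4, bit1=0)
  nb .....: next=#  (t=1,i=4, bit0=1)
  bits 10101001001111000011110000100001 = 2839297057

2839297057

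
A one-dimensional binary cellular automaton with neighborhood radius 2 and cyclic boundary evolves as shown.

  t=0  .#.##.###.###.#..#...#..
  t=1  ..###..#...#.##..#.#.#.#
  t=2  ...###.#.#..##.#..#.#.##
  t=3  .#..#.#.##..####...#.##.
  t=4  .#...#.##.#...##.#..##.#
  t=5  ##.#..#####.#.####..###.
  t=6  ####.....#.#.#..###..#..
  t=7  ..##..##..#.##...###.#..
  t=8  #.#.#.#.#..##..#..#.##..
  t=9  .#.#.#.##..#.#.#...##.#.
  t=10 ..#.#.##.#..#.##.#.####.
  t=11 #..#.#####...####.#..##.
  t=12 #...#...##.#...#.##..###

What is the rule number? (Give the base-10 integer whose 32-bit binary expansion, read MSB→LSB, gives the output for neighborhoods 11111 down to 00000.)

  #####|.  b31=0 t=5,i=8
  ####.|#  b30=1 t=3,i=14
  ###.#|.  b29=0 t=0,i=8
  ###..|#  b28=1 t=1,i=4
  ##.##|.  b27=0 t=0,i=5
  ##.#.|#  b26=1 t=0,i=13
  ##..#|#  b25=1 t=1,i=5
  ##...|.  b24=0 t=2,i=0
  #.###|.  b23=0 t=0,i=6
  #.##.|#  b22=1 t=0,i=3
  #.#.#|.  b21=0 t=1,i=19
  #.#..|#  b20=1 t=0,i=14
  #..##|.  b19=0 t=1,i=1
  #..#.|.  b18=0 t=0,i=16
  #...#|#  b17=1 t=0,i=19
  #....|.  b16=0 t=6,i=5
  .####|.  b15=0 t=3,i=13
  .###.|#  b14=1 t=0,i=7
  .##.#|#  b13=1 t=0,i=4
  .##..|.  b12=0 t=1,i=14
  .#.##|#  b11=1 t=0,i=2
  .#.#.|#  b10=1 t=1,i=18
  .#..#|.  b9=0 t=0,i=15
  .#...|.  b8=0 t=0,i=18
  ..###|.  b7=0 t=1,i=2
  ..##.|#  b6=1 t=2,i=12
  ..#.#|.  b5=0 t=0,i=1
  ..#..|#  b4=1 t=0,i=17
  ...##|.  b3=0 t=2,i=2
  ...#.|.  b2=0 t=0,i=0
  ....#|#  b1=1 t=6,i=7
  .....|#  b0=1 t=6,i=6
  bits 01010110010100100110110001010011 = 1448242259

1448242259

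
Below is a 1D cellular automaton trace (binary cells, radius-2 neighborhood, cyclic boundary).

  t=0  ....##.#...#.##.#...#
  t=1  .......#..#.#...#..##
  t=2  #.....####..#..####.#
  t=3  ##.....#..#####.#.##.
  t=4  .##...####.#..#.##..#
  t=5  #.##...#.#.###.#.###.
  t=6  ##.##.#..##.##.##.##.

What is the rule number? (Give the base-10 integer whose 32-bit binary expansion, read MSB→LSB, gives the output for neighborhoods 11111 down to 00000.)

  ##### -> .   bit 31 = 0  t=3,i=12
  ####. -> .   bit 30 = 0  t=2,i=8
  ###.# -> #   bit 29 = 1  t=2,i=18
  ###.. -> .   bit 28 = 0  t=2,i=9
  ##.## -> #   bit 27 = 1  t=2,i=19
  ##.#. -> .   bit 26 = 0  t=0,i=6
  ##..# -> #   bit 25 = 1  t=2,i=10
  ##... -> #   bit 24 = 1  t=1,i=0
  #.### -> .   bit 23 = 0  t=5,i=11
  #.##. -> .   bit 22 = 0  t=0,i=13
  #.#.# -> #   bit 21 = 1  t=3,i=16
  #.#.. -> #   bit 20 = 1  t=0,i=7
  #..## -> #   bit 19 = 1  t=1,i=18
  #..#. -> #   bit 18 = 1  t=1,i=9
  #...# -> .   bit 17 = 0  t=0,i=9
  #.... -> .   bit 16 = 0  t=0,i=1
  .#### -> #   bit 15 = 1  t=2,i=7
  .###. -> #   bit 14 = 1  t=5,i=12
  .##.# -> .   bit 13 = 0  t=0,i=5
  .##.. -> #   bit 12 = 1  t=1,i=20
  .#.## -> #   bit 11 = 1  t=0,i=12
  .#.#. -> .   bit 10 = 0  t=1,i=11
  .#..# -> #   bit 9 = 1  t=1,i=8
  .#... -> .   bit 8 = 0  t=0,i=0
  ..### -> .   bit 7 = 0  t=2,i=6
  ..##. -> .   bit 6 = 0  t=0,i=4
  ..#.# -> .   bit 5 = 0  t=0,i=11
  ..#.. -> #   bit 4 = 1  t=0,i=20
  ...## -> .   bit 3 = 0  t=0,i=3
  ...#. -> #   bit 2 = 1  t=0,i=10
  ....# -> .   bit 1 = 0  t=0,i=2
  ..... -> .   bit 0 = 0  t=1,i=2
  bits 00101011001111001101101000010100 = 725408276

725408276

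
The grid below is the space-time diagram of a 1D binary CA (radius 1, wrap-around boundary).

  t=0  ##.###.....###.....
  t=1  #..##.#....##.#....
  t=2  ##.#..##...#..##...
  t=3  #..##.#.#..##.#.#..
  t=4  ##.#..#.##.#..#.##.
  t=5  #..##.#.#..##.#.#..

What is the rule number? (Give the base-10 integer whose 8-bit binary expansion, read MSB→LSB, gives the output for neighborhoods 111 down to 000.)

156

  ### -> #   bit 7 = 1  t=0,i=4
  ##. -> .   bit 6 = 0  t=0,i=1
  #.# -> .   bit 5 = 0  t=0,i=2
  #.. -> #   bit 4 = 1  t=0,i=6
  .## -> #   bit 3 = 1  t=0,i=0
  .#. -> #   bit 2 = 1  t=1,i=0
  ..# -> .   bit 1 = 0  t=0,i=10
  ... -> .   bit 0 = 0  t=0,i=7
  bits 10011100 = 156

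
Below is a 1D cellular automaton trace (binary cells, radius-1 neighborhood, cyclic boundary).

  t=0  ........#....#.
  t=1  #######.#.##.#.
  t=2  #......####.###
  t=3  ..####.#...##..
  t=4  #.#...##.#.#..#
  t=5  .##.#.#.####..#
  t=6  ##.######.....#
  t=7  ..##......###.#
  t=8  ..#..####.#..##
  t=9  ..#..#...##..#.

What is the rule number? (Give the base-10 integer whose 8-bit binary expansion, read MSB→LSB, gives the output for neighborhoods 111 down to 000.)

45

  [7] ### => .  t=1,i=1
  [6] ##. => .  t=1,i=6
  [5] #.# => #  t=1,i=7
  [4] #.. => .  t=0,i=9
  [3] .## => #  t=1,i=0
  [2] .#. => #  t=0,i=8
  [1] ..# => .  t=0,i=7
  [0] ... => #  t=0,i=0
  bits 00101101 = 45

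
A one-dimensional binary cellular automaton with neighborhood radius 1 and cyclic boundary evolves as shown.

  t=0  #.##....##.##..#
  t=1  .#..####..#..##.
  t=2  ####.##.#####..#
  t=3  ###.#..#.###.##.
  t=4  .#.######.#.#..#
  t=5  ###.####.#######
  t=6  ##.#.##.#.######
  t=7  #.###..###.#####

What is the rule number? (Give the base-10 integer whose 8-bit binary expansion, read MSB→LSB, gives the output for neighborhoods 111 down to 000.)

183

  ###|#  b7=1 t=1,i=5
  ##.|.  b6=0 t=0,i=0
  #.#|#  b5=1 t=0,i=1
  #..|#  b4=1 t=0,i=4
  .##|.  b3=0 t=0,i=2
  .#.|#  b2=1 t=1,i=1
  ..#|#  b1=1 t=0,i=7
  ...|#  b0=1 t=0,i=5
  bits 10110111 = 183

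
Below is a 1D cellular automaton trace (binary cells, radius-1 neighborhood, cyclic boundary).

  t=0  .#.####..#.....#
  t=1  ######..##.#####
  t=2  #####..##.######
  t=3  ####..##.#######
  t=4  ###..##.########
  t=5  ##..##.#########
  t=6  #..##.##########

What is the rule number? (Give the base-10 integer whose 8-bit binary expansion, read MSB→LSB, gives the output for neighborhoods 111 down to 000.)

  ###|#  b7=1 t=0,i=4
  ##.|.  b6=0 t=0,i=6
  #.#|#  b5=1 t=0,i=0
  #..|.  b4=0 t=0,i=7
  .##|#  b3=1 t=0,i=3
  .#.|#  b2=1 t=0,i=1
  ..#|#  b1=1 t=0,i=8
  ...|#  b0=1 t=0,i=11
  bits 10101111 = 175

175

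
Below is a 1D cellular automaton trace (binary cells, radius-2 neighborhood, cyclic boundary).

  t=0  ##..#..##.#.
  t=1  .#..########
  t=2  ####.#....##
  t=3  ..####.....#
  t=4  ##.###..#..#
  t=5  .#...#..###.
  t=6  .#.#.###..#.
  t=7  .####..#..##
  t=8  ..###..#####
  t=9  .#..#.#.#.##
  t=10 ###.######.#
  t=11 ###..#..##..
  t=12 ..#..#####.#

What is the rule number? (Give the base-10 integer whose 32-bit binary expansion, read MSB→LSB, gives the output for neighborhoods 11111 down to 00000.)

  nb #####: next=.  (t=1,i=6, bit31=0)
  nb ####.: next=#  (t=1,i=10, bit30=1)
  nb ###.#: next=#  (t=1,i=11, bit29=1)
  nb ###..: next=#  (t=3,i=5, bit28=1)
  nb ##.##: next=.  (t=4,i=2, bit27=0)
  nb ##.#.: next=#  (t=0,i=9, bit26=1)
  nb ##..#: next=.  (t=0,i=2, bit25=0)
  nb ##...: next=.  (t=3,i=6, bit24=0)
  nb #.###: next=.  (t=4,i=3, bit23=0)
  nb #.##.: next=.  (t=0,i=0, bit22=0)
  nb #.#.#: next=#  (t=0,i=10, bit21=1)
  nb #.#..: next=#  (t=1,i=1, bit20=1)
  nb #..##: next=#  (t=0,i=6, bit19=1)
  nb #..#.: next=.  (t=0,i=3, bit18=0)
  nb #...#: next=#  (t=5,i=3, bit17=1)
  nb #....: next=.  (t=2,i=7, bit16=0)
  nb .####: next=#  (t=1,i=5, bit15=1)
  nb .###.: next=.  (t=4,i=0, bit14=0)
  nb .##.#: next=#  (t=0,i=8, bit13=1)
  nb .##..: next=#  (t=0,i=1, bit12=1)
  nb .#.##: next=#  (t=0,i=11, bit11=1)
  nb .#.#.: next=#  (t=6,i=2, bit10=1)
  nb .#..#: next=#  (t=0,i=5, bit9=1)
  nb .#...: next=.  (t=2,i=6, bit8=0)
  nb ..###: next=.  (t=1,i=4, bit7=0)
  nb ..##.: next=#  (t=0,i=7, bit6=1)
  nb ..#.#: next=#  (t=6,i=1, bit5=1)
  nb ..#..: next=#  (t=0,i=4, bit4=1)
  nb ...##: next=.  (t=2,i=9, bit3=0)
  nb ...#.: next=.  (t=3,i=10, bit2=0)
  nb ....#: next=.  (t=2,i=8, bit1=0)
  nb .....: next=#  (t=3,i=8, bit0=1)
  bits 01110100001110101011111001110001 = 1950006897

1950006897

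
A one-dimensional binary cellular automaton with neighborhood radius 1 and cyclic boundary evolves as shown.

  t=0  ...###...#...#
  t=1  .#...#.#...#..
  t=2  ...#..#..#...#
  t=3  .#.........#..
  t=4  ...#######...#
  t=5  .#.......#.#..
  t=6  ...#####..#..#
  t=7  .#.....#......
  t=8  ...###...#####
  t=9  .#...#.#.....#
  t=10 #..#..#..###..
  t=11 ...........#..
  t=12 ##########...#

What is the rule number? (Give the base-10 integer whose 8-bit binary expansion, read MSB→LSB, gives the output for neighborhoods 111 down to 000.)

97

  [7] ### => .  t=0,i=4
  [6] ##. => #  t=0,i=5
  [5] #.# => #  t=1,i=6
  [4] #.. => .  t=0,i=0
  [3] .## => .  t=0,i=3
  [2] .#. => .  t=0,i=9
  [1] ..# => .  t=0,i=2
  [0] ... => #  t=0,i=1
  bits 01100001 = 97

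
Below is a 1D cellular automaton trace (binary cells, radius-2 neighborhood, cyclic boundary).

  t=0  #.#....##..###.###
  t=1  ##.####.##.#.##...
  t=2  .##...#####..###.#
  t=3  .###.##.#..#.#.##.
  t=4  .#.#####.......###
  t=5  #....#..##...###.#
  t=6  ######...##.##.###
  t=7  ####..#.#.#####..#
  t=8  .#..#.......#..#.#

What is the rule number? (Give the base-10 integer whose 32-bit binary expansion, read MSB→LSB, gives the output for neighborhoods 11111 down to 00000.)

2940285342

  #####|#  b31=1 t=2,i=8
  ####.|.  b30=0 t=0,i=17
  ###.#|#  b29=1 t=0,i=0
  ###..|.  b28=0 t=2,i=10
  ##.##|#  b27=1 t=0,i=14
  ##.#.|#  b26=1 t=0,i=1
  ##..#|#  b25=1 t=0,i=9
  ##...|#  b24=1 t=1,i=15
  #.###|.  b23=0 t=0,i=15
  #.##.|#  b22=1 t=1,i=8
  #.#.#|.  b21=0 t=1,i=11
  #.#..|.  b20=0 t=0,i=2
  #..##|.  b19=0 t=0,i=10
  #..#.|.  b18=0 t=3,i=10
  #...#|.  b17=0 t=1,i=16
  #....|#  b16=1 t=0,i=4
  .####|.  b15=0 t=0,i=16
  .###.|.  b14=0 t=0,i=12
  .##.#|#  b13=1 t=1,i=1
  .##..|#  b12=1 t=0,i=8
  .#.##|.  b11=0 t=1,i=12
  .#.#.|.  b10=0 t=3,i=12
  .#..#|.  b9=0 t=3,i=9
  .#...|#  b8=1 t=0,i=3
  ..###|#  b7=1 t=0,i=11
  ..##.|.  b6=0 t=0,i=7
  ..#.#|.  b5=0 t=3,i=11
  ..#..|#  b4=1 t=5,i=5
  ...##|#  b3=1 t=0,i=6
  ...#.|#  b2=1 t=5,i=4
  ....#|#  b1=1 t=0,i=5
  .....|.  b0=0 t=4,i=10
  bits 10101111010000010011000110011110 = 2940285342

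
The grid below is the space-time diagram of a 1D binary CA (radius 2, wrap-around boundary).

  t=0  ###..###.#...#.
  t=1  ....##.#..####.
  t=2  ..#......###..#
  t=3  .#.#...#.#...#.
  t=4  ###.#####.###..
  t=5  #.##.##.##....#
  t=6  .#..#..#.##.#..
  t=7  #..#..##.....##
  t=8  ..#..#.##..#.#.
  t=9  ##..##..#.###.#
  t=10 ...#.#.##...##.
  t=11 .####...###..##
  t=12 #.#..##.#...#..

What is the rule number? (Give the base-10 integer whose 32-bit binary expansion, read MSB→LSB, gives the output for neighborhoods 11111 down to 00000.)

2836305318

  nb #####: next=#  (t=4,i=6, bit31=1)
  nb ####.: next=.  (t=1,i=12, bit30=0)
  nb ###.#: next=#  (t=0,i=7, bit29=1)
  nb ###..: next=.  (t=0,i=2, bit28=0)
  nb ##.##: next=#  (t=4,i=3, bit27=1)
  nb ##.#.: next=.  (t=0,i=8, bit26=0)
  nb ##..#: next=.  (t=0,i=3, bit25=0)
  nb ##...: next=#  (t=1,i=14, bit24=1)
  nb #.###: next=.  (t=0,i=0, bit23=0)
  nb #.##.: next=.  (t=5,i=2, bit22=0)
  nb #.#.#: next=.  (t=10,i=5, bit21=0)
  nb #.#..: next=.  (t=0,i=9, bit20=0)
  nb #..##: next=#  (t=0,i=4, bit19=1)
  nb #..#.: next=#  (t=2,i=1, bit18=1)
  nb #...#: next=#  (t=0,i=11, bit17=1)
  nb #....: next=.  (t=1,i=0, bit16=0)
  nb .####: next=#  (t=1,i=11, bit15=1)
  nb .###.: next=.  (t=0,i=1, bit14=0)
  nb .##.#: next=.  (t=1,i=5, bit13=0)
  nb .##..: next=#  (t=5,i=9, bit12=1)
  nb .#.##: next=.  (t=0,i=14, bit11=0)
  nb .#.#.: next=#  (t=3,i=2, bit10=1)
  nb .#..#: next=.  (t=1,i=8, bit9=0)
  nb .#...: next=#  (t=0,i=10, bit8=1)
  nb ..###: next=#  (t=0,i=5, bit7=1)
  nb ..##.: next=.  (t=1,i=4, bit6=0)
  nb ..#.#: next=#  (t=0,i=13, bit5=1)
  nb ..#..: next=.  (t=2,i=2, bit4=0)
  nb ...##: next=.  (t=1,i=3, bit3=0)
  nb ...#.: next=#  (t=0,i=12, bit2=1)
  nb ....#: next=#  (t=1,i=2, bit1=1)
  nb .....: next=.  (t=1,i=1, bit0=0)
  bits 10101001000011101001010110100110 = 2836305318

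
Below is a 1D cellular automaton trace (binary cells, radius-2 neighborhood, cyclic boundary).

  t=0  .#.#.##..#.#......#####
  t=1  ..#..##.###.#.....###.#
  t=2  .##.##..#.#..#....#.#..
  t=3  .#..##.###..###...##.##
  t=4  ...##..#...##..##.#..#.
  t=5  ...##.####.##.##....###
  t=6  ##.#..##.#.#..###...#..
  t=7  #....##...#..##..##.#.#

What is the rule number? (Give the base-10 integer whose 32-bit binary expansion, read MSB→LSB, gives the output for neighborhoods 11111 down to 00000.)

  #####|#  b31=1 t=0,i=20
  ####.|.  b30=0 t=0,i=21
  ###.#|#  b29=1 t=0,i=22
  ###..|.  b28=0 t=3,i=9
  ##.##|.  b27=0 t=1,i=7
  ##.#.|.  b26=0 t=0,i=0
  ##..#|.  b25=0 t=0,i=7
  ##...|#  b24=1 t=3,i=15
  #.###|#  b23=1 t=1,i=8
  #.##.|#  b22=1 t=0,i=5
  #.#.#|.  b21=0 t=0,i=1
  #.#..|.  b20=0 t=0,i=11
  #..##|#  b19=1 t=1,i=4
  #..#.|#  b18=1 t=0,i=8
  #...#|#  b17=1 t=2,i=22
  #....|.  b16=0 t=0,i=13
  .####|#  b15=1 t=0,i=19
  .###.|.  b14=0 t=1,i=9
  .##.#|.  b13=0 t=1,i=6
  .##..|#  b12=1 t=0,i=6
  .#.##|.  b11=0 t=0,i=4
  .#.#.|#  b10=1 t=0,i=2
  .#..#|.  b9=0 t=1,i=0
  .#...|#  b8=1 t=0,i=12
  ..###|#  b7=1 t=0,i=18
  ..##.|#  b6=1 t=1,i=5
  ..#.#|#  b5=1 t=0,i=9
  ..#..|#  b4=1 t=1,i=2
  ...##|.  b3=0 t=0,i=17
  ...#.|.  b2=0 t=2,i=17
  ....#|.  b1=0 t=0,i=16
  .....|.  b0=0 t=0,i=14
  bits 10100001110011101001010111110000 = 2714670576

2714670576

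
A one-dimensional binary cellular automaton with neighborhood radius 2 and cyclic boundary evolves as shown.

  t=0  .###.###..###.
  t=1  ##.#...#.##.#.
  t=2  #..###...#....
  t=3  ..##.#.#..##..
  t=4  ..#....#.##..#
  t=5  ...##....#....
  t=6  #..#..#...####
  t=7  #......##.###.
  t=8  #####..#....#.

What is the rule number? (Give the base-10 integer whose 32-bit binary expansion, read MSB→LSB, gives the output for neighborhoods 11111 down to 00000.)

2958787009

  [31] ##### => #  t=6,i=12
  [30] ####. => .  t=6,i=13
  [29] ###.# => #  t=0,i=3
  [28] ###.. => #  t=0,i=7
  [27] ##.## => .  t=0,i=4
  [26] ##.#. => .  t=1,i=2
  [25] ##..# => .  t=0,i=8
  [24] ##... => .  t=2,i=6
  [23] #.### => .  t=0,i=5
  [22] #.##. => #  t=1,i=0
  [21] #.#.# => .  t=1,i=12
  [20] #.#.. => #  t=1,i=3
  [19] #..## => #  t=0,i=0
  [18] #..#. => .  t=4,i=1
  [17] #...# => #  t=1,i=5
  [16] #.... => #  t=2,i=11
  [15] .#### => #  t=6,i=11
  [14] .###. => .  t=0,i=2
  [13] .##.# => .  t=1,i=1
  [12] .##.. => .  t=3,i=11
  [11] .#.## => .  t=1,i=8
  [10] .#.#. => .  t=3,i=6
  [9] .#..# => .  t=2,i=1
  [8] .#... => #  t=1,i=4
  [7] ..### => #  t=0,i=1
  [6] ..##. => #  t=3,i=2
  [5] ..#.# => .  t=1,i=7
  [4] ..#.. => .  t=2,i=0
  [3] ...## => .  t=3,i=1
  [2] ...#. => .  t=1,i=6
  [1] ....# => .  t=2,i=12
  [0] ..... => #  t=5,i=0
  bits 10110000010110111000000111000001 = 2958787009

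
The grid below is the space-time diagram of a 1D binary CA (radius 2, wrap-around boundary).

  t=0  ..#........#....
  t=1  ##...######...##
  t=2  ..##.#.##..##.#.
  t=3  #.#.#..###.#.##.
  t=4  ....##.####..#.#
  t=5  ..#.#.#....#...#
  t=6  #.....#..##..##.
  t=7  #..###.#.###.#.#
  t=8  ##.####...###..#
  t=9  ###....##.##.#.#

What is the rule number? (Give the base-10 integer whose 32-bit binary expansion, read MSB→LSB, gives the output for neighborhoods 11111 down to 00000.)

2941407943

  nb #####: next=#  (t=1,i=7, bit31=1)
  nb ####.: next=.  (t=1,i=0, bit30=0)
  nb ###.#: next=#  (t=3,i=9, bit29=1)
  nb ###..: next=.  (t=1,i=1, bit28=0)
  nb ##.##: next=#  (t=4,i=6, bit27=1)
  nb ##.#.: next=#  (t=2,i=4, bit26=1)
  nb ##..#: next=#  (t=2,i=9, bit25=1)
  nb ##...: next=#  (t=1,i=2, bit24=1)
  nb #.###: next=.  (t=4,i=7, bit23=0)
  nb #.##.: next=#  (t=2,i=7, bit22=1)
  nb #.#.#: next=.  (t=2,i=5, bit21=0)
  nb #.#..: next=#  (t=2,i=14, bit20=1)
  nb #..##: next=.  (t=2,i=10, bit19=0)
  nb #..#.: next=.  (t=4,i=12, bit18=0)
  nb #...#: next=#  (t=1,i=3, bit17=1)
  nb #....: next=.  (t=0,i=4, bit16=0)
  nb .####: next=.  (t=1,i=6, bit15=0)
  nb .###.: next=#  (t=3,i=8, bit14=1)
  nb .##.#: next=.  (t=2,i=3, bit13=0)
  nb .##..: next=#  (t=2,i=8, bit12=1)
  nb .#.##: next=.  (t=2,i=6, bit11=0)
  nb .#.#.: next=.  (t=3,i=1, bit10=0)
  nb .#..#: next=#  (t=3,i=5, bit9=1)
  nb .#...: next=.  (t=0,i=3, bit8=0)
  nb ..###: next=#  (t=1,i=5, bit7=1)
  nb ..##.: next=#  (t=2,i=2, bit6=1)
  nb ..#.#: next=.  (t=4,i=13, bit5=0)
  nb ..#..: next=.  (t=0,i=2, bit4=0)
  nb ...##: next=.  (t=1,i=4, bit3=0)
  nb ...#.: next=#  (t=0,i=1, bit2=1)
  nb ....#: next=#  (t=0,i=0, bit1=1)
  nb .....: next=#  (t=0,i=5, bit0=1)
  bits 10101111010100100101001011000111 = 2941407943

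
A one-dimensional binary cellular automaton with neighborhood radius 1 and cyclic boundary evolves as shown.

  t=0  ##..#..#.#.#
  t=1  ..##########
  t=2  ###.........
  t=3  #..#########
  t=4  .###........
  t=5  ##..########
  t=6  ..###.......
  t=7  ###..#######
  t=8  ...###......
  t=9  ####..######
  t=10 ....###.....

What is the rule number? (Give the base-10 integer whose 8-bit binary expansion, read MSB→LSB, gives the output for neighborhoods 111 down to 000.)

  nb ###: next=.  (t=0,i=0, bit7=0)
  nb ##.: next=.  (t=0,i=1, bit6=0)
  nb #.#: next=#  (t=0,i=8, bit5=1)
  nb #..: next=#  (t=0,i=2, bit4=1)
  nb .##: next=#  (t=0,i=11, bit3=1)
  nb .#.: next=#  (t=0,i=4, bit2=1)
  nb ..#: next=#  (t=0,i=3, bit1=1)
  nb ...: next=#  (t=2,i=4, bit0=1)
  bits 00111111 = 63

63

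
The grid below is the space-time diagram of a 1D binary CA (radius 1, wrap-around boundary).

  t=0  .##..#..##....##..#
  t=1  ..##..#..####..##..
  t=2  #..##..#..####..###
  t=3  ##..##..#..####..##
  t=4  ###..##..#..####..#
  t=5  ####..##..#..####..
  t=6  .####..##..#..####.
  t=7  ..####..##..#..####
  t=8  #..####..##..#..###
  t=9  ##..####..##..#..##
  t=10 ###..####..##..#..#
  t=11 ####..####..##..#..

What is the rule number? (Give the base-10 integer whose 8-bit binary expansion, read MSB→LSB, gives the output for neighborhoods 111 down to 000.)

209

  ### -> #   bit 7 = 1  t=1,i=10
  ##. -> #   bit 6 = 1  t=0,i=2
  #.# -> .   bit 5 = 0  t=0,i=0
  #.. -> #   bit 4 = 1  t=0,i=3
  .## -> .   bit 3 = 0  t=0,i=1
  .#. -> .   bit 2 = 0  t=0,i=5
  ..# -> .   bit 1 = 0  t=0,i=4
  ... -> #   bit 0 = 1  t=0,i=11
  bits 11010001 = 209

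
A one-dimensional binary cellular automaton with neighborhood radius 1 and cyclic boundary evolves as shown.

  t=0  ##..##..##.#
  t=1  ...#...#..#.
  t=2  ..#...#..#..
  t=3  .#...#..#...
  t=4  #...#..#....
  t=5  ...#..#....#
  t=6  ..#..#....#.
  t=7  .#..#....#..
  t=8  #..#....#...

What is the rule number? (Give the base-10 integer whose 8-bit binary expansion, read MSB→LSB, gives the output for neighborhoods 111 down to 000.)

34

  ### -> .   bit 7 = 0  t=0,i=0
  ##. -> .   bit 6 = 0  t=0,i=1
  #.# -> #   bit 5 = 1  t=0,i=10
  #.. -> .   bit 4 = 0  t=0,i=2
  .## -> .   bit 3 = 0  t=0,i=4
  .#. -> .   bit 2 = 0  t=1,i=3
  ..# -> #   bit 1 = 1  t=0,i=3
  ... -> .   bit 0 = 0  t=1,i=0
  bits 00100010 = 34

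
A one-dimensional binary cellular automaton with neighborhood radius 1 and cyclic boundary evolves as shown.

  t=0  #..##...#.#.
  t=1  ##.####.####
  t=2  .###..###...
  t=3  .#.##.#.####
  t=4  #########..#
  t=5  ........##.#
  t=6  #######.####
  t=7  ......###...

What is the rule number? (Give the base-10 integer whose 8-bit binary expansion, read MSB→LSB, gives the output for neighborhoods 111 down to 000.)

  [7] ### => .  t=1,i=0
  [6] ##. => #  t=0,i=4
  [5] #.# => #  t=0,i=9
  [4] #.. => #  t=0,i=1
  [3] .## => #  t=0,i=3
  [2] .#. => #  t=0,i=0
  [1] ..# => .  t=0,i=2
  [0] ... => #  t=0,i=6
  bits 01111101 = 125

125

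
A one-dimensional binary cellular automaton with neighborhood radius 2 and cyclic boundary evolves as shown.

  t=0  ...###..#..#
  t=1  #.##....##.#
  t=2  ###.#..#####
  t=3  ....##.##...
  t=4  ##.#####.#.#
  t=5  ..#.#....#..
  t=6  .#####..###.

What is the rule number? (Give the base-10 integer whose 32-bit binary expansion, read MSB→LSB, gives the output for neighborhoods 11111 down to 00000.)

  #####|.  b31=0 t=2,i=0
  ####.|.  b30=0 t=2,i=1
  ###.#|.  b29=0 t=2,i=2
  ###..|.  b28=0 t=0,i=5
  ##.##|#  b27=1 t=1,i=1
  ##.#.|.  b26=0 t=2,i=3
  ##..#|.  b25=0 t=0,i=6
  ##...|#  b24=1 t=1,i=4
  #.###|.  b23=0 t=4,i=3
  #.##.|#  b22=1 t=1,i=2
  #.#.#|#  b21=1 t=4,i=9
  #.#..|#  b20=1 t=2,i=4
  #..##|.  b19=0 t=2,i=6
  #..#.|.  b18=0 t=0,i=7
  #...#|.  b17=0 t=0,i=1
  #....|.  b16=0 t=1,i=5
  .####|#  b15=1 t=2,i=8
  .###.|.  b14=0 t=0,i=4
  .##.#|#  b13=1 t=1,i=0
  .##..|.  b12=0 t=1,i=3
  .#.##|.  b11=0 t=4,i=10
  .#.#.|#  b10=1 t=5,i=3
  .#..#|#  b9=1 t=0,i=9
  .#...|#  b8=1 t=0,i=0
  ..###|#  b7=1 t=0,i=3
  ..##.|#  b6=1 t=1,i=8
  ..#.#|#  b5=1 t=5,i=2
  ..#..|#  b4=1 t=0,i=8
  ...##|#  b3=1 t=0,i=2
  ...#.|#  b2=1 t=5,i=1
  ....#|.  b1=0 t=1,i=6
  .....|#  b0=1 t=3,i=0
  bits 00001001011100001010011111111101 = 158377981

158377981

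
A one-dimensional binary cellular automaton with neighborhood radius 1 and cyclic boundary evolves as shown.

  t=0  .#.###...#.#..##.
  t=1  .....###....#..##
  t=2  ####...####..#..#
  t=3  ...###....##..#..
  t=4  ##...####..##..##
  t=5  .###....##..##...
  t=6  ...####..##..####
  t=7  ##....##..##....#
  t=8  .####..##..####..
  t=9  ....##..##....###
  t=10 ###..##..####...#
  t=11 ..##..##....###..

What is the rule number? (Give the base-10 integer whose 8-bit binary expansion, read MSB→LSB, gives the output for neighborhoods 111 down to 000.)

  ### -> .   bit 7 = 0  t=0,i=4
  ##. -> #   bit 6 = 1  t=0,i=5
  #.# -> .   bit 5 = 0  t=0,i=2
  #.. -> #   bit 4 = 1  t=0,i=6
  .## -> .   bit 3 = 0  t=0,i=3
  .#. -> .   bit 2 = 0  t=0,i=1
  ..# -> .   bit 1 = 0  t=0,i=0
  ... -> #   bit 0 = 1  t=0,i=7
  bits 01010001 = 81

81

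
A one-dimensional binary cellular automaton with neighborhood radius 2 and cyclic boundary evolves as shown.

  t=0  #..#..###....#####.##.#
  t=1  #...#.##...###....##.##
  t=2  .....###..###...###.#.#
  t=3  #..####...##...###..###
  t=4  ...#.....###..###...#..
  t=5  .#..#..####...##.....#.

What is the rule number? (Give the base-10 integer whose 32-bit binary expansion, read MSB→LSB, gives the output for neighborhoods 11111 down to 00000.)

  ##### -> .   bit 31 = 0  t=0,i=15
  ####. -> .   bit 30 = 0  t=0,i=16
  ###.# -> .   bit 29 = 0  t=0,i=17
  ###.. -> .   bit 28 = 0  t=0,i=8
  ##.## -> #   bit 27 = 1  t=0,i=18
  ##.#. -> .   bit 26 = 0  t=2,i=19
  ##..# -> .   bit 25 = 0  t=0,i=1
  ##... -> .   bit 24 = 0  t=0,i=9
  #.### -> .   bit 23 = 0  t=1,i=21
  #.##. -> #   bit 22 = 1  t=0,i=19
  #.#.# -> #   bit 21 = 1  t=2,i=20
  #.#.. -> #   bit 20 = 1  t=2,i=22
  #..## -> .   bit 19 = 0  t=0,i=5
  #..#. -> .   bit 18 = 0  t=0,i=2
  #...# -> .   bit 17 = 0  t=1,i=2
  #.... -> .   bit 16 = 0  t=0,i=10
  .#### -> .   bit 15 = 0  t=0,i=14
  .###. -> #   bit 14 = 1  t=0,i=7
  .##.# -> .   bit 13 = 0  t=0,i=20
  .##.. -> #   bit 12 = 1  t=0,i=0
  .#.## -> #   bit 11 = 1  t=1,i=5
  .#.#. -> #   bit 10 = 1  t=2,i=21
  .#..# -> #   bit 9 = 1  t=0,i=4
  .#... -> #   bit 8 = 1  t=2,i=0
  ..### -> #   bit 7 = 1  t=0,i=6
  ..##. -> #   bit 6 = 1  t=1,i=18
  ..#.# -> .   bit 5 = 0  t=1,i=4
  ..#.. -> .   bit 4 = 0  t=0,i=3
  ...## -> #   bit 3 = 1  t=0,i=12
  ...#. -> .   bit 2 = 0  t=1,i=3
  ....# -> #   bit 1 = 1  t=0,i=11
  ..... -> .   bit 0 = 0  t=2,i=2
  bits 00001000011100000101111111001010 = 141582282

141582282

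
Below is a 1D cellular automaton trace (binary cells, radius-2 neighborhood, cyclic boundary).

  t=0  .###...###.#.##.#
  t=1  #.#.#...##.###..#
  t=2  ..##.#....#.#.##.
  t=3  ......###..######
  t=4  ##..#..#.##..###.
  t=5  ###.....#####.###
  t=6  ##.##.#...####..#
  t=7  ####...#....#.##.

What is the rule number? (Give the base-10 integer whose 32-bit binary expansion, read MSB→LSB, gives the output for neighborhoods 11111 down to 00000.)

3949550850

  #####|#  b31=1 t=3,i=13
  ####.|#  b30=1 t=3,i=15
  ###.#|#  b29=1 t=0,i=9
  ###..|.  b28=0 t=0,i=3
  ##.##|#  b27=1 t=1,i=10
  ##.#.|.  b26=0 t=0,i=10
  ##..#|#  b25=1 t=1,i=14
  ##...|#  b24=1 t=0,i=4
  #.###|.  b23=0 t=0,i=1
  #.##.|#  b22=1 t=0,i=13
  #.#.#|#  b21=1 t=0,i=11
  #.#..|.  b20=0 t=1,i=4
  #..##|#  b19=1 t=1,i=15
  #..#.|.  b18=0 t=4,i=3
  #...#|.  b17=0 t=0,i=5
  #....|#  b16=1 t=2,i=7
  .####|.  b15=0 t=3,i=12
  .###.|#  b14=1 t=0,i=2
  .##.#|.  b13=0 t=0,i=14
  .##..|#  b12=1 t=2,i=15
  .#.##|#  b11=1 t=0,i=0
  .#.#.|#  b10=1 t=1,i=3
  .#..#|.  b9=0 t=4,i=5
  .#...|#  b8=1 t=1,i=5
  ..###|.  b7=0 t=0,i=7
  ..##.|.  b6=0 t=1,i=8
  ..#.#|.  b5=0 t=2,i=10
  ..#..|.  b4=0 t=4,i=4
  ...##|.  b3=0 t=0,i=6
  ...#.|.  b2=0 t=2,i=9
  ....#|#  b1=1 t=2,i=8
  .....|.  b0=0 t=3,i=2
  bits 11101011011010010101110100000010 = 3949550850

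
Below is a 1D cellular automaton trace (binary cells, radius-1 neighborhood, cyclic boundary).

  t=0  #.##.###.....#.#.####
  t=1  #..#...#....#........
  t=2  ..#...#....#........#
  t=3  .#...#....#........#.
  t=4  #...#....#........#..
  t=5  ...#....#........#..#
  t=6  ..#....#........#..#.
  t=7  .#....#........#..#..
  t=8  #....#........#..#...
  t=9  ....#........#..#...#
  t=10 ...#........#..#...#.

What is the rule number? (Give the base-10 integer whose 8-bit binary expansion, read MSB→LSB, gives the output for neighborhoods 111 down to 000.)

  ###|.  b7=0 t=0,i=6
  ##.|#  b6=1 t=0,i=0
  #.#|.  b5=0 t=0,i=1
  #..|.  b4=0 t=0,i=8
  .##|.  b3=0 t=0,i=2
  .#.|.  b2=0 t=0,i=13
  ..#|#  b1=1 t=0,i=12
  ...|.  b0=0 t=0,i=9
  bits 01000010 = 66

66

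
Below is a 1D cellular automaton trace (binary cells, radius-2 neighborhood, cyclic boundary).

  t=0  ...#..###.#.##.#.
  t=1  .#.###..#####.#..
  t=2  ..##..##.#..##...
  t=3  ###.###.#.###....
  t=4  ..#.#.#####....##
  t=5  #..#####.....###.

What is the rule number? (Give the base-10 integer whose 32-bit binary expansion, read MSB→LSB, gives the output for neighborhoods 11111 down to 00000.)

652775002

  [31] ##### => .  t=1,i=10
  [30] ####. => .  t=1,i=11
  [29] ###.# => #  t=0,i=8
  [28] ###.. => .  t=1,i=5
  [27] ##.## => .  t=3,i=3
  [26] ##.#. => #  t=0,i=9
  [25] ##..# => #  t=1,i=6
  [24] ##... => .  t=2,i=14
  [23] #.### => #  t=1,i=3
  [22] #.##. => #  t=0,i=12
  [21] #.#.# => #  t=0,i=10
  [20] #.#.. => .  t=0,i=15
  [19] #..## => #  t=0,i=5
  [18] #..#. => .  t=4,i=1
  [17] #...# => .  t=1,i=16
  [16] #.... => .  t=0,i=0
  [15] .#### => #  t=1,i=9
  [14] .###. => .  t=0,i=7
  [13] .##.# => .  t=0,i=13
  [12] .##.. => .  t=2,i=3
  [11] .#.## => #  t=0,i=11
  [10] .#.#. => #  t=4,i=3
  [9] .#..# => #  t=0,i=4
  [8] .#... => .  t=0,i=16
  [7] ..### => .  t=0,i=6
  [6] ..##. => #  t=2,i=2
  [5] ..#.# => .  t=1,i=1
  [4] ..#.. => #  t=0,i=3
  [3] ...## => #  t=2,i=1
  [2] ...#. => .  t=0,i=2
  [1] ....# => #  t=0,i=1
  [0] ..... => .  t=2,i=16
  bits 00100110111010001000111001011010 = 652775002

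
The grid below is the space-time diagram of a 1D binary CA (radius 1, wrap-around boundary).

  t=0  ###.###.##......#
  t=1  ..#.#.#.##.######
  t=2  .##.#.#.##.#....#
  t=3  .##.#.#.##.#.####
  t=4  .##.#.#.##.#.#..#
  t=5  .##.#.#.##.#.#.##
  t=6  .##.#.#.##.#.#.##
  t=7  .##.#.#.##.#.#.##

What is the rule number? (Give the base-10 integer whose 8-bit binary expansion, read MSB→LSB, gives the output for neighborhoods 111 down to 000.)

79

  ###|.  b7=0 t=0,i=0
  ##.|#  b6=1 t=0,i=2
  #.#|.  b5=0 t=0,i=3
  #..|.  b4=0 t=0,i=10
  .##|#  b3=1 t=0,i=4
  .#.|#  b2=1 t=1,i=2
  ..#|#  b1=1 t=0,i=15
  ...|#  b0=1 t=0,i=11
  bits 01001111 = 79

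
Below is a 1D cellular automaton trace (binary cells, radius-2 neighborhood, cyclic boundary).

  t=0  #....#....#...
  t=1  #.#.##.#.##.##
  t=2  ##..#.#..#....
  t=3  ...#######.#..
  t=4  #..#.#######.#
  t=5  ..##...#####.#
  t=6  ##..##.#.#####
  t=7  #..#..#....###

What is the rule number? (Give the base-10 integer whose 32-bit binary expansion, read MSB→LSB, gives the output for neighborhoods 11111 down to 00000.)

  ##### -> #   bit 31 = 1  t=3,i=5
  ####. -> #   bit 30 = 1  t=3,i=8
  ###.# -> #   bit 29 = 1  t=1,i=0
  ###.. -> .   bit 28 = 0  t=6,i=1
  ##.## -> .   bit 27 = 0  t=1,i=11
  ##.#. -> #   bit 26 = 1  t=1,i=1
  ##..# -> .   bit 25 = 0  t=2,i=2
  ##... -> #   bit 24 = 1  t=5,i=4
  #.### -> .   bit 23 = 0  t=1,i=12
  #.##. -> #   bit 22 = 1  t=1,i=4
  #.#.# -> .   bit 21 = 0  t=1,i=2
  #.#.. -> #   bit 20 = 1  t=2,i=6
  #..## -> #   bit 19 = 1  t=5,i=1
  #..#. -> #   bit 18 = 1  t=2,i=3
  #...# -> #   bit 17 = 1  t=0,i=12
  #.... -> #   bit 16 = 1  t=0,i=2
  .#### -> .   bit 15 = 0  t=3,i=4
  .###. -> .   bit 14 = 0  t=1,i=13
  .##.# -> .   bit 13 = 0  t=1,i=5
  .##.. -> .   bit 12 = 0  t=2,i=1
  .#.## -> .   bit 11 = 0  t=1,i=3
  .#.#. -> #   bit 10 = 1  t=2,i=5
  .#..# -> #   bit 9 = 1  t=2,i=7
  .#... -> .   bit 8 = 0  t=0,i=1
  ..### -> #   bit 7 = 1  t=3,i=3
  ..##. -> .   bit 6 = 0  t=2,i=0
  ..#.# -> #   bit 5 = 1  t=2,i=4
  ..#.. -> #   bit 4 = 1  t=0,i=0
  ...## -> .   bit 3 = 0  t=2,i=13
  ...#. -> #   bit 2 = 1  t=0,i=4
  ....# -> .   bit 1 = 0  t=0,i=3
  ..... -> #   bit 0 = 1  t=3,i=0
  bits 11100101010111110000011010110101 = 3848210101

3848210101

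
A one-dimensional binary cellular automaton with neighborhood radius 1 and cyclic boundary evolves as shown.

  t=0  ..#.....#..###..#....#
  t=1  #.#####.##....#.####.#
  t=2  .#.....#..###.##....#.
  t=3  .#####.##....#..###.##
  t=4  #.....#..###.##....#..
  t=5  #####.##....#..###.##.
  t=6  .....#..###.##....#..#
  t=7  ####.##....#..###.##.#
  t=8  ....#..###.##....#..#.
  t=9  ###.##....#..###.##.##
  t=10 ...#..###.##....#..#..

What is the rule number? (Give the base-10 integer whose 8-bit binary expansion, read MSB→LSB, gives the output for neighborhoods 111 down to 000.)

53

  ### -> .   bit 7 = 0  t=0,i=12
  ##. -> .   bit 6 = 0  t=0,i=13
  #.# -> #   bit 5 = 1  t=1,i=1
  #.. -> #   bit 4 = 1  t=0,i=0
  .## -> .   bit 3 = 0  t=0,i=11
  .#. -> #   bit 2 = 1  t=0,i=2
  ..# -> .   bit 1 = 0  t=0,i=1
  ... -> #   bit 0 = 1  t=0,i=4
  bits 00110101 = 53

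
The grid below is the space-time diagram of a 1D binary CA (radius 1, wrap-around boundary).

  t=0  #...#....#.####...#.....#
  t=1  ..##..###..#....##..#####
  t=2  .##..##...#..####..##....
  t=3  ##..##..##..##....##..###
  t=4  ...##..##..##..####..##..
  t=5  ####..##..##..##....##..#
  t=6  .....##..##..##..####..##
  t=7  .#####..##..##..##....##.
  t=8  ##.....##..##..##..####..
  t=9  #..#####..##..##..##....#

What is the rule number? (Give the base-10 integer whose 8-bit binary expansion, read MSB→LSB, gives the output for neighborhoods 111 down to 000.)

  ###|.  b7=0 t=0,i=12
  ##.|.  b6=0 t=0,i=0
  #.#|.  b5=0 t=0,i=10
  #..|.  b4=0 t=0,i=1
  .##|#  b3=1 t=0,i=11
  .#.|.  b2=0 t=0,i=4
  ..#|#  b1=1 t=0,i=3
  ...|#  b0=1 t=0,i=2
  bits 00001011 = 11

11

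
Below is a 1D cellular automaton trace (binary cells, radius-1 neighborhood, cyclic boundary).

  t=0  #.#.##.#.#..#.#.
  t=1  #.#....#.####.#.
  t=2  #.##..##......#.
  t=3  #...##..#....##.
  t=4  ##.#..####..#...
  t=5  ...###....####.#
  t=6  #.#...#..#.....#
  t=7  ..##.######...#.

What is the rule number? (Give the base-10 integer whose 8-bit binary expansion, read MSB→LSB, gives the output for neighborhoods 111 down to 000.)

22

  ###|.  b7=0 t=1,i=10
  ##.|.  b6=0 t=0,i=5
  #.#|.  b5=0 t=0,i=1
  #..|#  b4=1 t=0,i=10
  .##|.  b3=0 t=0,i=4
  .#.|#  b2=1 t=0,i=0
  ..#|#  b1=1 t=0,i=11
  ...|.  b0=0 t=1,i=4
  bits 00010110 = 22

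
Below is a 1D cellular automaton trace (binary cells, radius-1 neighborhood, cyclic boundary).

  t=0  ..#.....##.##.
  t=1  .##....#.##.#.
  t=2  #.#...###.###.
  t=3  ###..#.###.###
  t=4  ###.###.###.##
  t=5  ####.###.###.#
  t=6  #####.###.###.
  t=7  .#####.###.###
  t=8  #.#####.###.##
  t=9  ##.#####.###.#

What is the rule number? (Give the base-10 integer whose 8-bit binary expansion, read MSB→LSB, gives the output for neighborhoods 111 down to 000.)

  ###|#  b7=1 t=2,i=7
  ##.|#  b6=1 t=0,i=9
  #.#|#  b5=1 t=0,i=10
  #..|.  b4=0 t=0,i=3
  .##|.  b3=0 t=0,i=8
  .#.|#  b2=1 t=0,i=2
  ..#|#  b1=1 t=0,i=1
  ...|.  b0=0 t=0,i=0
  bits 11100110 = 230

230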